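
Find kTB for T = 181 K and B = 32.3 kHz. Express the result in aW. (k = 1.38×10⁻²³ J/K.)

P_n = kTB = 1.38×10⁻²³ × 181 × 3.23×10⁴ = 8.07×10⁻¹⁷ W = 80.7 aW

80.7 aW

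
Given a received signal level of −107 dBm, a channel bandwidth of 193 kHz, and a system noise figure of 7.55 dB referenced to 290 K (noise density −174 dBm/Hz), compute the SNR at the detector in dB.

Noise floor: N = −174 + 10 log₁₀(B) + NF
10 log₁₀(1.93×10⁵) = 52.86 dB
N = −174 + 52.86 + 7.55 = −113.59 dBm
SNR = P_sig − N = −107 − (−113.59) = 6.59 dB → 6.6 dB

6.6 dB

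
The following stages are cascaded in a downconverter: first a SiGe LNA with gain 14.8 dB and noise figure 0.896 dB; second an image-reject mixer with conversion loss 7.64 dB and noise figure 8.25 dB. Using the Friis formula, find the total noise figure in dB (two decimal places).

Convert to linear (a loss of L dB is a gain of −L dB): F_i = 10^(NF_i/10), G_i = 10^(G_i,dB/10)
  Stage 1: F_1 = 10^(0.896/10) = 1.229, G_1 = 10^(14.8/10) = 30.20
  Stage 2: F_2 = 10^(8.25/10) = 6.683, G_2 = 10^(−7.64/10) = 0.1722
Friis cascade:
  F = 1.229 + (6.683 − 1)/30.20 = 1.417
NF = 10 log₁₀(1.417) = 1.51 dB

1.51 dB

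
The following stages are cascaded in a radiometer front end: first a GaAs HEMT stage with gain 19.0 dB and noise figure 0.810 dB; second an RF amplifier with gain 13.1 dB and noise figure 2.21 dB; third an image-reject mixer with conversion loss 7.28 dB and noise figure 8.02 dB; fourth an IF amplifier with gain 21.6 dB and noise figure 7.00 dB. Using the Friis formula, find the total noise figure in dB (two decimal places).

0.90 dB

Convert to linear (a loss of L dB is a gain of −L dB): F_i = 10^(NF_i/10), G_i = 10^(G_i,dB/10)
  Stage 1: F_1 = 10^(0.810/10) = 1.205, G_1 = 10^(19.0/10) = 79.43
  Stage 2: F_2 = 10^(2.21/10) = 1.663, G_2 = 10^(13.1/10) = 20.42
  Stage 3: F_3 = 10^(8.02/10) = 6.339, G_3 = 10^(−7.28/10) = 0.1871
  Stage 4: F_4 = 10^(7.00/10) = 5.012, G_4 = 10^(21.6/10) = 144.5
Friis cascade:
  F = 1.205 + (1.663 − 1)/79.43 + (6.339 − 1)/1622 + (5.012 − 1)/303.4 = 1.230
NF = 10 log₁₀(1.230) = 0.90 dB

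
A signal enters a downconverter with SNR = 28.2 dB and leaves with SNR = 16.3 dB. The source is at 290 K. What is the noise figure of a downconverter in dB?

11.9 dB

NF (dB) = SNR_in(dB) − SNR_out(dB) when the source is at T₀
NF = 28.2 − 16.3 = 11.9 dB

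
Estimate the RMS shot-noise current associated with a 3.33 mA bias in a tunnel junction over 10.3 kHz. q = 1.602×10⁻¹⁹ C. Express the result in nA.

I_n = √(2qI·B)
2qI·B = 2 × 1.602×10⁻¹⁹ × 3.33×10⁻³ × 1.03×10⁴ = 1.10×10⁻¹⁷ A²
I_n = √(1.10×10⁻¹⁷) = 3.32×10⁻⁹ A = 3.32 nA

3.32 nA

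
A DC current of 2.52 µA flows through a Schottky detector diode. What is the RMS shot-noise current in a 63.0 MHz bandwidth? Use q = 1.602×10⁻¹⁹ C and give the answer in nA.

I_n = √(2qI·B)
2qI·B = 2 × 1.602×10⁻¹⁹ × 2.52×10⁻⁶ × 6.30×10⁷ = 5.09×10⁻¹⁷ A²
I_n = √(5.09×10⁻¹⁷) = 7.13×10⁻⁹ A = 7.13 nA

7.13 nA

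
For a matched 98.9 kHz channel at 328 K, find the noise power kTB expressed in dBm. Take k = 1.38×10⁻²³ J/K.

−123.5 dBm

P_n = kTB = 1.38×10⁻²³ × 328 × 9.89×10⁴ = 4.48×10⁻¹⁶ W
In dBm: 10 log₁₀(4.48×10⁻¹⁶ / 10⁻³) = −123.5 dBm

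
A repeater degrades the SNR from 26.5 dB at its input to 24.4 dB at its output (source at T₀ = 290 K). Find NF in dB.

NF (dB) = SNR_in(dB) − SNR_out(dB) when the source is at T₀
NF = 26.5 − 24.4 = 2.1 dB

2.1 dB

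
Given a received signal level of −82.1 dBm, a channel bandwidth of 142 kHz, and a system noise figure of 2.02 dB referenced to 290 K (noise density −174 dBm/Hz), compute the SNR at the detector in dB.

38.4 dB

Noise floor: N = −174 + 10 log₁₀(B) + NF
10 log₁₀(1.42×10⁵) = 51.52 dB
N = −174 + 51.52 + 2.02 = −120.46 dBm
SNR = P_sig − N = −82.1 − (−120.46) = 38.36 dB → 38.4 dB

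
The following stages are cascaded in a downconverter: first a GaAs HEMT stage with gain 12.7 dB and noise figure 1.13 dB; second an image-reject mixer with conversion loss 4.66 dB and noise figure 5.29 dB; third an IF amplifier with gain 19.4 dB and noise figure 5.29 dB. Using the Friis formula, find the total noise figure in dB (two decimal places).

Convert to linear (a loss of L dB is a gain of −L dB): F_i = 10^(NF_i/10), G_i = 10^(G_i,dB/10)
  Stage 1: F_1 = 10^(1.13/10) = 1.297, G_1 = 10^(12.7/10) = 18.62
  Stage 2: F_2 = 10^(5.29/10) = 3.381, G_2 = 10^(−4.66/10) = 0.3420
  Stage 3: F_3 = 10^(5.29/10) = 3.381, G_3 = 10^(19.4/10) = 87.10
Friis cascade:
  F = 1.297 + (3.381 − 1)/18.62 + (3.381 − 1)/6.368 = 1.799
NF = 10 log₁₀(1.799) = 2.55 dB

2.55 dB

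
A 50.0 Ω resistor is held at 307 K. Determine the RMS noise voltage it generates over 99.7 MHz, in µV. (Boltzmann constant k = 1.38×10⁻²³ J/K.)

V_n = √(4kTRB)
4kTRB = 4 × 1.38×10⁻²³ × 307 × 5.00×10¹ × 9.97×10⁷ = 8.45×10⁻¹¹ V²
V_n = √(8.45×10⁻¹¹) = 9.19×10⁻⁶ V = 9.19 µV

9.19 µV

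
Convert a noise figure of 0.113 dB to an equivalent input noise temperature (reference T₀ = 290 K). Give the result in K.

7.64 K

F = 10^(0.113/10) = 1.02636
T_e = (F − 1)·T₀ = (1.02636 − 1) × 290 = 7.64 K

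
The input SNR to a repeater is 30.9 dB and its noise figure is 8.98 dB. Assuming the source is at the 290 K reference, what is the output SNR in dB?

21.92 dB

By definition F = SNR_in/SNR_out, so in dB: SNR_out = SNR_in − NF
SNR_out = 30.9 − 8.98 = 21.92 dB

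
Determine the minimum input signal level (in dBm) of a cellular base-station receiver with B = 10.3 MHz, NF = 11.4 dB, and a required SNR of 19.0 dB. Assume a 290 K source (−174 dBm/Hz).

−73.5 dBm

Sensitivity = −174 + 10 log₁₀(B) + NF + SNR_min
= −174 + 70.13 + 11.4 + 19.0
= −73.47 dBm → −73.5 dBm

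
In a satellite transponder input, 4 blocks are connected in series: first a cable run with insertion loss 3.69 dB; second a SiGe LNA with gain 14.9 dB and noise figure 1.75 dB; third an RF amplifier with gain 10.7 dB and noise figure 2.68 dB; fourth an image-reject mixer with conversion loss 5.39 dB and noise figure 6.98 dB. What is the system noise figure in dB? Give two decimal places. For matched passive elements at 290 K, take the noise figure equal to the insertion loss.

5.55 dB

Convert to linear (a loss of L dB is a gain of −L dB): F_i = 10^(NF_i/10), G_i = 10^(G_i,dB/10)
  Stage 1: F_1 = 10^(3.69/10) = 2.339, G_1 = 10^(−3.69/10) = 0.4276
  Stage 2: F_2 = 10^(1.75/10) = 1.496, G_2 = 10^(14.9/10) = 30.90
  Stage 3: F_3 = 10^(2.68/10) = 1.854, G_3 = 10^(10.7/10) = 11.75
  Stage 4: F_4 = 10^(6.98/10) = 4.989, G_4 = 10^(−5.39/10) = 0.2891
Friis cascade:
  F = 2.339 + (1.496 − 1)/0.4276 + (1.854 − 1)/13.21 + (4.989 − 1)/155.2 = 3.590
NF = 10 log₁₀(3.590) = 5.55 dB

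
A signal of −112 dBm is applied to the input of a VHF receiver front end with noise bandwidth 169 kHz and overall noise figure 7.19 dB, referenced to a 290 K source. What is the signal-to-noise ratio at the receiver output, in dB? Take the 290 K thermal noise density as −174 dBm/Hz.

Noise floor: N = −174 + 10 log₁₀(B) + NF
10 log₁₀(1.69×10⁵) = 52.28 dB
N = −174 + 52.28 + 7.19 = −114.53 dBm
SNR = P_sig − N = −112 − (−114.53) = 2.53 dB → 2.5 dB

2.5 dB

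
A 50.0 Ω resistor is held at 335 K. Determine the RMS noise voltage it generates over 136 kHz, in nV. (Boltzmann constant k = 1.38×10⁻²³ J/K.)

355 nV

V_n = √(4kTRB)
4kTRB = 4 × 1.38×10⁻²³ × 335 × 5.00×10¹ × 1.36×10⁵ = 1.26×10⁻¹³ V²
V_n = √(1.26×10⁻¹³) = 3.55×10⁻⁷ V = 355 nV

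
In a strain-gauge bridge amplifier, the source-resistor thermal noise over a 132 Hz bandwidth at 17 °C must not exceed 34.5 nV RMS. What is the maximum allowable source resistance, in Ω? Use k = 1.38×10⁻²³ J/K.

563 Ω

T = 17 °C + 273.15 = 290.15 K
Johnson–Nyquist: V_n = √(4kTRB) ⇒ R = V_n² / (4kTB)
4kTB = 4 × 1.38×10⁻²³ × 290.15 × 1.32×10² = 2.11×10⁻¹⁸
R = (3.45×10⁻⁸)² / 2.11×10⁻¹⁸ = 5.63×10² Ω = 563 Ω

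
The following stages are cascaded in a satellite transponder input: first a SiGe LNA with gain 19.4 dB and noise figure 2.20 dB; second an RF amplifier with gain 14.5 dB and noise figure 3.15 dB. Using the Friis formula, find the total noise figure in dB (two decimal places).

Convert to linear (a loss of L dB is a gain of −L dB): F_i = 10^(NF_i/10), G_i = 10^(G_i,dB/10)
  Stage 1: F_1 = 10^(2.20/10) = 1.660, G_1 = 10^(19.4/10) = 87.10
  Stage 2: F_2 = 10^(3.15/10) = 2.065, G_2 = 10^(14.5/10) = 28.18
Friis cascade:
  F = 1.660 + (2.065 − 1)/87.10 = 1.672
NF = 10 log₁₀(1.672) = 2.23 dB

2.23 dB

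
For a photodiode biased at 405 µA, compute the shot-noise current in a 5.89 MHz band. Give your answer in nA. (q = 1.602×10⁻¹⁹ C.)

I_n = √(2qI·B)
2qI·B = 2 × 1.602×10⁻¹⁹ × 4.05×10⁻⁴ × 5.89×10⁶ = 7.64×10⁻¹⁶ A²
I_n = √(7.64×10⁻¹⁶) = 2.76×10⁻⁸ A = 27.6 nA

27.6 nA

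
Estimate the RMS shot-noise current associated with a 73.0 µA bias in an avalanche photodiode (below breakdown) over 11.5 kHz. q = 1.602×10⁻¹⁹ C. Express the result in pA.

519 pA

I_n = √(2qI·B)
2qI·B = 2 × 1.602×10⁻¹⁹ × 7.30×10⁻⁵ × 1.15×10⁴ = 2.69×10⁻¹⁹ A²
I_n = √(2.69×10⁻¹⁹) = 5.19×10⁻¹⁰ A = 519 pA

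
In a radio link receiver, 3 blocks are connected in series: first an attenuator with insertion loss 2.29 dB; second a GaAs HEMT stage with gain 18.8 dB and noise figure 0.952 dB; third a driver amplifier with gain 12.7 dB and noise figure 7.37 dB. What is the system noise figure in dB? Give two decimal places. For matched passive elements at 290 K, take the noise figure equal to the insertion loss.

3.44 dB

Convert to linear (a loss of L dB is a gain of −L dB): F_i = 10^(NF_i/10), G_i = 10^(G_i,dB/10)
  Stage 1: F_1 = 10^(2.29/10) = 1.694, G_1 = 10^(−2.29/10) = 0.5902
  Stage 2: F_2 = 10^(0.952/10) = 1.245, G_2 = 10^(18.8/10) = 75.86
  Stage 3: F_3 = 10^(7.37/10) = 5.458, G_3 = 10^(12.7/10) = 18.62
Friis cascade:
  F = 1.694 + (1.245 − 1)/0.5902 + (5.458 − 1)/44.77 = 2.209
NF = 10 log₁₀(2.209) = 3.44 dB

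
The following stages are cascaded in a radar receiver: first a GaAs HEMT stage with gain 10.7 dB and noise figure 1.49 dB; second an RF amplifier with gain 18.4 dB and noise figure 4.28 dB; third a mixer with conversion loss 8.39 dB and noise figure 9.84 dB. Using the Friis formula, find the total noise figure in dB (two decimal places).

1.94 dB

Convert to linear (a loss of L dB is a gain of −L dB): F_i = 10^(NF_i/10), G_i = 10^(G_i,dB/10)
  Stage 1: F_1 = 10^(1.49/10) = 1.409, G_1 = 10^(10.7/10) = 11.75
  Stage 2: F_2 = 10^(4.28/10) = 2.679, G_2 = 10^(18.4/10) = 69.18
  Stage 3: F_3 = 10^(9.84/10) = 9.638, G_3 = 10^(−8.39/10) = 0.1449
Friis cascade:
  F = 1.409 + (2.679 − 1)/11.75 + (9.638 − 1)/812.8 = 1.563
NF = 10 log₁₀(1.563) = 1.94 dB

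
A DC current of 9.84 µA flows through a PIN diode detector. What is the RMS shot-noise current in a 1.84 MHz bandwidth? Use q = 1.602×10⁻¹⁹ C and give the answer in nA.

2.41 nA

I_n = √(2qI·B)
2qI·B = 2 × 1.602×10⁻¹⁹ × 9.84×10⁻⁶ × 1.84×10⁶ = 5.80×10⁻¹⁸ A²
I_n = √(5.80×10⁻¹⁸) = 2.41×10⁻⁹ A = 2.41 nA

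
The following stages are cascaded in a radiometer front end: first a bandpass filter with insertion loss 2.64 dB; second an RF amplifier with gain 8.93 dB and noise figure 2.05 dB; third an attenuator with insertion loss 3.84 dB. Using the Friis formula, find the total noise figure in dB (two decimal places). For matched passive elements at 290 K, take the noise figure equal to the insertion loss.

5.16 dB

Convert to linear (a loss of L dB is a gain of −L dB): F_i = 10^(NF_i/10), G_i = 10^(G_i,dB/10)
  Stage 1: F_1 = 10^(2.64/10) = 1.837, G_1 = 10^(−2.64/10) = 0.5445
  Stage 2: F_2 = 10^(2.05/10) = 1.603, G_2 = 10^(8.93/10) = 7.816
  Stage 3: F_3 = 10^(3.84/10) = 2.421, G_3 = 10^(−3.84/10) = 0.4130
Friis cascade:
  F = 1.837 + (1.603 − 1)/0.5445 + (2.421 − 1)/4.256 = 3.278
NF = 10 log₁₀(3.278) = 5.16 dB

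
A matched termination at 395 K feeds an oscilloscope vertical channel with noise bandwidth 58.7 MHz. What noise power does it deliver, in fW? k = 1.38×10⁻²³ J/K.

P_n = kTB = 1.38×10⁻²³ × 395 × 5.87×10⁷ = 3.20×10⁻¹³ W = 320 fW

320 fW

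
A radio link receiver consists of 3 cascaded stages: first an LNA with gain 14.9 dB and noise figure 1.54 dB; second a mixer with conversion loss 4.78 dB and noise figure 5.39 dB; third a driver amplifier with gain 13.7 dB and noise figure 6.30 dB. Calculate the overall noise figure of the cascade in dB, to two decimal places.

Convert to linear (a loss of L dB is a gain of −L dB): F_i = 10^(NF_i/10), G_i = 10^(G_i,dB/10)
  Stage 1: F_1 = 10^(1.54/10) = 1.426, G_1 = 10^(14.9/10) = 30.90
  Stage 2: F_2 = 10^(5.39/10) = 3.459, G_2 = 10^(−4.78/10) = 0.3327
  Stage 3: F_3 = 10^(6.30/10) = 4.266, G_3 = 10^(13.7/10) = 23.44
Friis cascade:
  F = 1.426 + (3.459 − 1)/30.90 + (4.266 − 1)/10.28 = 1.823
NF = 10 log₁₀(1.823) = 2.61 dB

2.61 dB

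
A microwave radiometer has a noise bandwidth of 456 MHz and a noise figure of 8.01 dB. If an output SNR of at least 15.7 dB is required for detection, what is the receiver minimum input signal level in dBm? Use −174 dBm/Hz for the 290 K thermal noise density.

−63.7 dBm

Sensitivity = −174 + 10 log₁₀(B) + NF + SNR_min
= −174 + 86.59 + 8.01 + 15.7
= −63.70 dBm → −63.7 dBm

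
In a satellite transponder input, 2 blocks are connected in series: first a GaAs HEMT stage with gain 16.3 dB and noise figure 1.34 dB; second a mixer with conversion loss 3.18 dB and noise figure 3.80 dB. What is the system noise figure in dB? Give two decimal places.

1.44 dB

Convert to linear (a loss of L dB is a gain of −L dB): F_i = 10^(NF_i/10), G_i = 10^(G_i,dB/10)
  Stage 1: F_1 = 10^(1.34/10) = 1.361, G_1 = 10^(16.3/10) = 42.66
  Stage 2: F_2 = 10^(3.80/10) = 2.399, G_2 = 10^(−3.18/10) = 0.4808
Friis cascade:
  F = 1.361 + (2.399 − 1)/42.66 = 1.394
NF = 10 log₁₀(1.394) = 1.44 dB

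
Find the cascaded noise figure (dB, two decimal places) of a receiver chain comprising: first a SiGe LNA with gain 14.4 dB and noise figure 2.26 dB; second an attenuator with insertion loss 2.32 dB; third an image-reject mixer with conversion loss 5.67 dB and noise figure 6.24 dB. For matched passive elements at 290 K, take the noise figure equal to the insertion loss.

2.80 dB

Convert to linear (a loss of L dB is a gain of −L dB): F_i = 10^(NF_i/10), G_i = 10^(G_i,dB/10)
  Stage 1: F_1 = 10^(2.26/10) = 1.683, G_1 = 10^(14.4/10) = 27.54
  Stage 2: F_2 = 10^(2.32/10) = 1.706, G_2 = 10^(−2.32/10) = 0.5861
  Stage 3: F_3 = 10^(6.24/10) = 4.207, G_3 = 10^(−5.67/10) = 0.2710
Friis cascade:
  F = 1.683 + (1.706 − 1)/27.54 + (4.207 − 1)/16.14 = 1.907
NF = 10 log₁₀(1.907) = 2.80 dB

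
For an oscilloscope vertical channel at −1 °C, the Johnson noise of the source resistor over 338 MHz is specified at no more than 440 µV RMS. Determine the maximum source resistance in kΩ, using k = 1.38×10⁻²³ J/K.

38.1 kΩ

T = −1 °C + 273.15 = 272.15 K
Johnson–Nyquist: V_n = √(4kTRB) ⇒ R = V_n² / (4kTB)
4kTB = 4 × 1.38×10⁻²³ × 272.15 × 3.38×10⁸ = 5.08×10⁻¹²
R = (4.40×10⁻⁴)² / 5.08×10⁻¹² = 3.81×10⁴ Ω = 38.1 kΩ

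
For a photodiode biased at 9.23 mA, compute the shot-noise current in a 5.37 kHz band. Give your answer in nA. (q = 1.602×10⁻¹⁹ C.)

I_n = √(2qI·B)
2qI·B = 2 × 1.602×10⁻¹⁹ × 9.23×10⁻³ × 5.37×10³ = 1.59×10⁻¹⁷ A²
I_n = √(1.59×10⁻¹⁷) = 3.99×10⁻⁹ A = 3.99 nA

3.99 nA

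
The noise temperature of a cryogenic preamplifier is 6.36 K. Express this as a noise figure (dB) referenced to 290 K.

0.094 dB

F = 1 + T_e/T₀ = 1 + 6.36/290 = 1.02193
NF = 10 log₁₀(1.02193) = 0.094 dB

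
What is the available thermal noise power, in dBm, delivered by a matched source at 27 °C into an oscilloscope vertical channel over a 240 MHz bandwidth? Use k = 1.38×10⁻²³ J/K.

T = 27 °C + 273.15 = 300.15 K
P_n = kTB = 1.38×10⁻²³ × 300.15 × 2.40×10⁸ = 9.94×10⁻¹³ W
In dBm: 10 log₁₀(9.94×10⁻¹³ / 10⁻³) = −90.0 dBm

−90.0 dBm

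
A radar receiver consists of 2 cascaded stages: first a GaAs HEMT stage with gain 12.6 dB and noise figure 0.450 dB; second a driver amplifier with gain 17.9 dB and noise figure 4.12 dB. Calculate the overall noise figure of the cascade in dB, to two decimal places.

0.78 dB

Convert to linear (a loss of L dB is a gain of −L dB): F_i = 10^(NF_i/10), G_i = 10^(G_i,dB/10)
  Stage 1: F_1 = 10^(0.450/10) = 1.109, G_1 = 10^(12.6/10) = 18.20
  Stage 2: F_2 = 10^(4.12/10) = 2.582, G_2 = 10^(17.9/10) = 61.66
Friis cascade:
  F = 1.109 + (2.582 − 1)/18.20 = 1.196
NF = 10 log₁₀(1.196) = 0.78 dB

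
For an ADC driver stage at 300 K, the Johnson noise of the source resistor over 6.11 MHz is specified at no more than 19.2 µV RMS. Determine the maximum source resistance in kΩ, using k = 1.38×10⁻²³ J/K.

Johnson–Nyquist: V_n = √(4kTRB) ⇒ R = V_n² / (4kTB)
4kTB = 4 × 1.38×10⁻²³ × 300 × 6.11×10⁶ = 1.01×10⁻¹³
R = (1.92×10⁻⁵)² / 1.01×10⁻¹³ = 3.64×10³ Ω = 3.64 kΩ

3.64 kΩ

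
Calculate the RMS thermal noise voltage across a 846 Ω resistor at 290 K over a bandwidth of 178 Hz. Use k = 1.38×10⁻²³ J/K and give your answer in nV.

V_n = √(4kTRB)
4kTRB = 4 × 1.38×10⁻²³ × 290 × 8.46×10² × 1.78×10² = 2.41×10⁻¹⁵ V²
V_n = √(2.41×10⁻¹⁵) = 4.91×10⁻⁸ V = 49.1 nV

49.1 nV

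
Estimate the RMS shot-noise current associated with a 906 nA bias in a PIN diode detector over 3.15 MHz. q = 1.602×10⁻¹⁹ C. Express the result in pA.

I_n = √(2qI·B)
2qI·B = 2 × 1.602×10⁻¹⁹ × 9.06×10⁻⁷ × 3.15×10⁶ = 9.14×10⁻¹⁹ A²
I_n = √(9.14×10⁻¹⁹) = 9.56×10⁻¹⁰ A = 956 pA

956 pA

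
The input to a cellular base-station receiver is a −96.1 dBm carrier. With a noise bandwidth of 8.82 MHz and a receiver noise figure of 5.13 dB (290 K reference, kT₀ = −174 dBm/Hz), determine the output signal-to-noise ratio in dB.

3.3 dB

Noise floor: N = −174 + 10 log₁₀(B) + NF
10 log₁₀(8.82×10⁶) = 69.45 dB
N = −174 + 69.45 + 5.13 = −99.42 dBm
SNR = P_sig − N = −96.1 − (−99.42) = 3.32 dB → 3.3 dB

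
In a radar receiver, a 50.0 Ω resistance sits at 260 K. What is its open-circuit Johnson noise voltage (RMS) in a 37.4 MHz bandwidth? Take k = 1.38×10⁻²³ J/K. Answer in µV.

V_n = √(4kTRB)
4kTRB = 4 × 1.38×10⁻²³ × 260 × 5.00×10¹ × 3.74×10⁷ = 2.68×10⁻¹¹ V²
V_n = √(2.68×10⁻¹¹) = 5.18×10⁻⁶ V = 5.18 µV

5.18 µV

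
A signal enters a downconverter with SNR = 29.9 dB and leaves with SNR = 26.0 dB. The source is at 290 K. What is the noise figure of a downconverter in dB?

NF (dB) = SNR_in(dB) − SNR_out(dB) when the source is at T₀
NF = 29.9 − 26.0 = 3.9 dB

3.9 dB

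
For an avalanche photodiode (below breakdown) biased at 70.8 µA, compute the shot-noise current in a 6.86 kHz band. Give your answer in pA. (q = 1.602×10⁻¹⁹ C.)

I_n = √(2qI·B)
2qI·B = 2 × 1.602×10⁻¹⁹ × 7.08×10⁻⁵ × 6.86×10³ = 1.56×10⁻¹⁹ A²
I_n = √(1.56×10⁻¹⁹) = 3.94×10⁻¹⁰ A = 394 pA

394 pA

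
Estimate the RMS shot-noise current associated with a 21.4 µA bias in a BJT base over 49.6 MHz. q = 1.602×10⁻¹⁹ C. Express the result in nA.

I_n = √(2qI·B)
2qI·B = 2 × 1.602×10⁻¹⁹ × 2.14×10⁻⁵ × 4.96×10⁷ = 3.40×10⁻¹⁶ A²
I_n = √(3.40×10⁻¹⁶) = 1.84×10⁻⁸ A = 18.4 nA

18.4 nA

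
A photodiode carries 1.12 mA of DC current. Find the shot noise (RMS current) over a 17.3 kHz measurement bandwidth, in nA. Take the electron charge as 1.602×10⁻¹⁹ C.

I_n = √(2qI·B)
2qI·B = 2 × 1.602×10⁻¹⁹ × 1.12×10⁻³ × 1.73×10⁴ = 6.21×10⁻¹⁸ A²
I_n = √(6.21×10⁻¹⁸) = 2.49×10⁻⁹ A = 2.49 nA

2.49 nA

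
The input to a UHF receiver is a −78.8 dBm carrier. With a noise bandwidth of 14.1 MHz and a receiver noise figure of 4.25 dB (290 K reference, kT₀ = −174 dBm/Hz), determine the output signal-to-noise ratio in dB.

Noise floor: N = −174 + 10 log₁₀(B) + NF
10 log₁₀(1.41×10⁷) = 71.49 dB
N = −174 + 71.49 + 4.25 = −98.26 dBm
SNR = P_sig − N = −78.8 − (−98.26) = 19.46 dB → 19.5 dB

19.5 dB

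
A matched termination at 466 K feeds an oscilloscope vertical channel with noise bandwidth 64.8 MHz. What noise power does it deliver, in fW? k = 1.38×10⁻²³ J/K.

417 fW

P_n = kTB = 1.38×10⁻²³ × 466 × 6.48×10⁷ = 4.17×10⁻¹³ W = 417 fW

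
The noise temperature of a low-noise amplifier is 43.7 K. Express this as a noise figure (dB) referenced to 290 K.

0.610 dB

F = 1 + T_e/T₀ = 1 + 43.7/290 = 1.15069
NF = 10 log₁₀(1.15069) = 0.610 dB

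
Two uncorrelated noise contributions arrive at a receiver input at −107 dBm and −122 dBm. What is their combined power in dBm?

Convert to linear, add, convert back:
P₁ = 2.00×10⁻¹⁴ W, P₂ = 6.31×10⁻¹⁶ W
P_tot = 2.06×10⁻¹⁴ W → 10 log₁₀(P_tot / 10⁻³) = −106.9 dBm

−106.9 dBm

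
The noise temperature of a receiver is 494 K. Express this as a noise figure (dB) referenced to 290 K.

F = 1 + T_e/T₀ = 1 + 494/290 = 2.70345
NF = 10 log₁₀(2.70345) = 4.32 dB

4.32 dB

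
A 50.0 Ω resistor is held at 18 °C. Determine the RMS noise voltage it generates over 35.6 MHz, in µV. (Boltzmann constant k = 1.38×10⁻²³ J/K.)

T = 18 °C + 273.15 = 291.15 K
V_n = √(4kTRB)
4kTRB = 4 × 1.38×10⁻²³ × 291.15 × 5.00×10¹ × 3.56×10⁷ = 2.86×10⁻¹¹ V²
V_n = √(2.86×10⁻¹¹) = 5.35×10⁻⁶ V = 5.35 µV

5.35 µV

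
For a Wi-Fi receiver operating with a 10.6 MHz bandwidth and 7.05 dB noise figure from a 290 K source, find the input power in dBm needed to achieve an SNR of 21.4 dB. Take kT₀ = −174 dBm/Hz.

Sensitivity = −174 + 10 log₁₀(B) + NF + SNR_min
= −174 + 70.25 + 7.05 + 21.4
= −75.30 dBm → −75.3 dBm

−75.3 dBm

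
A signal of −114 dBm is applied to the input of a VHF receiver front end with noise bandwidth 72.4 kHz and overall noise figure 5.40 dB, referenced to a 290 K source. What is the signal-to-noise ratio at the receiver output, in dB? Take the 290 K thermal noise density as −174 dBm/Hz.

6.0 dB

Noise floor: N = −174 + 10 log₁₀(B) + NF
10 log₁₀(7.24×10⁴) = 48.6 dB
N = −174 + 48.6 + 5.40 = −120.00 dBm
SNR = P_sig − N = −114 − (−120.00) = 6.00 dB → 6.0 dB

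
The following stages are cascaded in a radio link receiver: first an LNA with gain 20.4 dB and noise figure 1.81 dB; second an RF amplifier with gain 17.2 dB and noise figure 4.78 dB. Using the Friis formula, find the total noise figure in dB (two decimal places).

1.86 dB

Convert to linear (a loss of L dB is a gain of −L dB): F_i = 10^(NF_i/10), G_i = 10^(G_i,dB/10)
  Stage 1: F_1 = 10^(1.81/10) = 1.517, G_1 = 10^(20.4/10) = 109.6
  Stage 2: F_2 = 10^(4.78/10) = 3.006, G_2 = 10^(17.2/10) = 52.48
Friis cascade:
  F = 1.517 + (3.006 − 1)/109.6 = 1.535
NF = 10 log₁₀(1.535) = 1.86 dB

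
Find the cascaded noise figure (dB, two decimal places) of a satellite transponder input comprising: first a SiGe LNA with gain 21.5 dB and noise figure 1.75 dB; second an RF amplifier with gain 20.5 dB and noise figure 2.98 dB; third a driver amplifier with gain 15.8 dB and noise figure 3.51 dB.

Convert to linear (a loss of L dB is a gain of −L dB): F_i = 10^(NF_i/10), G_i = 10^(G_i,dB/10)
  Stage 1: F_1 = 10^(1.75/10) = 1.496, G_1 = 10^(21.5/10) = 141.3
  Stage 2: F_2 = 10^(2.98/10) = 1.986, G_2 = 10^(20.5/10) = 112.2
  Stage 3: F_3 = 10^(3.51/10) = 2.244, G_3 = 10^(15.8/10) = 38.02
Friis cascade:
  F = 1.496 + (1.986 − 1)/141.3 + (2.244 − 1)/1.585×10⁴ = 1.503
NF = 10 log₁₀(1.503) = 1.77 dB

1.77 dB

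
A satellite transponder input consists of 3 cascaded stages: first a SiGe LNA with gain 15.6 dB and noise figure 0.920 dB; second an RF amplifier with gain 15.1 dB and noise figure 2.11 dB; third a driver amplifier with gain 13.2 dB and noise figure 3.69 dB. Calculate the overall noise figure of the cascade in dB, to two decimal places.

Convert to linear (a loss of L dB is a gain of −L dB): F_i = 10^(NF_i/10), G_i = 10^(G_i,dB/10)
  Stage 1: F_1 = 10^(0.920/10) = 1.236, G_1 = 10^(15.6/10) = 36.31
  Stage 2: F_2 = 10^(2.11/10) = 1.626, G_2 = 10^(15.1/10) = 32.36
  Stage 3: F_3 = 10^(3.69/10) = 2.339, G_3 = 10^(13.2/10) = 20.89
Friis cascade:
  F = 1.236 + (1.626 − 1)/36.31 + (2.339 − 1)/1175 = 1.254
NF = 10 log₁₀(1.254) = 0.98 dB

0.98 dB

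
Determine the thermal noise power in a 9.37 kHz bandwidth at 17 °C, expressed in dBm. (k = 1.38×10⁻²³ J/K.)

−134.3 dBm

T = 17 °C + 273.15 = 290.15 K
P_n = kTB = 1.38×10⁻²³ × 290.15 × 9.37×10³ = 3.75×10⁻¹⁷ W
In dBm: 10 log₁₀(3.75×10⁻¹⁷ / 10⁻³) = −134.3 dBm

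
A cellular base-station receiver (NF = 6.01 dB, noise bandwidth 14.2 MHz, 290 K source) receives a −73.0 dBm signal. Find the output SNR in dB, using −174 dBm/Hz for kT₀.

23.5 dB

Noise floor: N = −174 + 10 log₁₀(B) + NF
10 log₁₀(1.42×10⁷) = 71.52 dB
N = −174 + 71.52 + 6.01 = −96.47 dBm
SNR = P_sig − N = −73.0 − (−96.47) = 23.47 dB → 23.5 dB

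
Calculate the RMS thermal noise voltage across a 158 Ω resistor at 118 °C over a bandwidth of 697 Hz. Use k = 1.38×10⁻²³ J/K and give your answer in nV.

T = 118 °C + 273.15 = 391.15 K
V_n = √(4kTRB)
4kTRB = 4 × 1.38×10⁻²³ × 391.15 × 1.58×10² × 6.97×10² = 2.38×10⁻¹⁵ V²
V_n = √(2.38×10⁻¹⁵) = 4.88×10⁻⁸ V = 48.8 nV

48.8 nV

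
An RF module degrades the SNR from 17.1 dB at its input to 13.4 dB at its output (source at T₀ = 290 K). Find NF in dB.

3.7 dB

NF (dB) = SNR_in(dB) − SNR_out(dB) when the source is at T₀
NF = 17.1 − 13.4 = 3.7 dB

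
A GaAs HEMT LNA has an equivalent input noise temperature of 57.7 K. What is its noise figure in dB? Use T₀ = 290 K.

F = 1 + T_e/T₀ = 1 + 57.7/290 = 1.19897
NF = 10 log₁₀(1.19897) = 0.788 dB

0.788 dB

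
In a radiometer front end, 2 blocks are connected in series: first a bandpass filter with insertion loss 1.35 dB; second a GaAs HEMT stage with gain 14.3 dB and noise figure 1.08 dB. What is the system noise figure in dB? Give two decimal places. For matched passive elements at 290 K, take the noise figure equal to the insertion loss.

2.43 dB

Convert to linear (a loss of L dB is a gain of −L dB): F_i = 10^(NF_i/10), G_i = 10^(G_i,dB/10)
  Stage 1: F_1 = 10^(1.35/10) = 1.365, G_1 = 10^(−1.35/10) = 0.7328
  Stage 2: F_2 = 10^(1.08/10) = 1.282, G_2 = 10^(14.3/10) = 26.92
Friis cascade:
  F = 1.365 + (1.282 − 1)/0.7328 = 1.750
NF = 10 log₁₀(1.750) = 2.43 dB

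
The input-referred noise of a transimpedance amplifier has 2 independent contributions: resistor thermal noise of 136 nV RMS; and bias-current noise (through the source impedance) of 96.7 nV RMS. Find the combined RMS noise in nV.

Uncorrelated sources add in power (mean-square): V_tot = √(ΣV_i²)
V_tot = √[(1.36×10⁻⁷)² + (9.67×10⁻⁸)²] = 1.67×10⁻⁷ V = 167 nV

167 nV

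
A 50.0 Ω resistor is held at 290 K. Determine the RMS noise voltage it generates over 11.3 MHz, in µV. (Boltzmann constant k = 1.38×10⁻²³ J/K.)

V_n = √(4kTRB)
4kTRB = 4 × 1.38×10⁻²³ × 290 × 5.00×10¹ × 1.13×10⁷ = 9.04×10⁻¹² V²
V_n = √(9.04×10⁻¹²) = 3.01×10⁻⁶ V = 3.01 µV

3.01 µV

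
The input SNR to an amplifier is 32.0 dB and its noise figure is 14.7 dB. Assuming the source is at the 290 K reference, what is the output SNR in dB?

By definition F = SNR_in/SNR_out, so in dB: SNR_out = SNR_in − NF
SNR_out = 32.0 − 14.7 = 17.3 dB

17.3 dB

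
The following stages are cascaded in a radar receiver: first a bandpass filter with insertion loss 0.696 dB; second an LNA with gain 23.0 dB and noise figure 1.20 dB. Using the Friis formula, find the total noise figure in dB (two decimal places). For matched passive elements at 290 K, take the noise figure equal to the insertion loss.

1.90 dB

Convert to linear (a loss of L dB is a gain of −L dB): F_i = 10^(NF_i/10), G_i = 10^(G_i,dB/10)
  Stage 1: F_1 = 10^(0.696/10) = 1.174, G_1 = 10^(−0.696/10) = 0.8519
  Stage 2: F_2 = 10^(1.20/10) = 1.318, G_2 = 10^(23.0/10) = 199.5
Friis cascade:
  F = 1.174 + (1.318 − 1)/0.8519 = 1.547
NF = 10 log₁₀(1.547) = 1.90 dB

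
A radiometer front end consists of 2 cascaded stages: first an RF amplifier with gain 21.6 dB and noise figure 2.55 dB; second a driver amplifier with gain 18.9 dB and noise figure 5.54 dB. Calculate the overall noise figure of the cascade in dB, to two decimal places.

Convert to linear (a loss of L dB is a gain of −L dB): F_i = 10^(NF_i/10), G_i = 10^(G_i,dB/10)
  Stage 1: F_1 = 10^(2.55/10) = 1.799, G_1 = 10^(21.6/10) = 144.5
  Stage 2: F_2 = 10^(5.54/10) = 3.581, G_2 = 10^(18.9/10) = 77.62
Friis cascade:
  F = 1.799 + (3.581 − 1)/144.5 = 1.817
NF = 10 log₁₀(1.817) = 2.59 dB

2.59 dB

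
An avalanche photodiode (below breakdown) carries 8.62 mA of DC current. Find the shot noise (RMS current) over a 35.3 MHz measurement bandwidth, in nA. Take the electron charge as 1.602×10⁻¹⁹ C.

I_n = √(2qI·B)
2qI·B = 2 × 1.602×10⁻¹⁹ × 8.62×10⁻³ × 3.53×10⁷ = 9.75×10⁻¹⁴ A²
I_n = √(9.75×10⁻¹⁴) = 3.12×10⁻⁷ A = 312 nA

312 nA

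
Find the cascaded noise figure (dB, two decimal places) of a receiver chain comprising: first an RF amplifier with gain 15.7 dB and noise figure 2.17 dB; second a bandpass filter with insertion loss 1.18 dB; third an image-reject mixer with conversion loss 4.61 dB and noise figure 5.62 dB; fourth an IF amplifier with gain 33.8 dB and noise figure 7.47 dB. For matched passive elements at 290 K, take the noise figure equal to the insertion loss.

3.46 dB

Convert to linear (a loss of L dB is a gain of −L dB): F_i = 10^(NF_i/10), G_i = 10^(G_i,dB/10)
  Stage 1: F_1 = 10^(2.17/10) = 1.648, G_1 = 10^(15.7/10) = 37.15
  Stage 2: F_2 = 10^(1.18/10) = 1.312, G_2 = 10^(−1.18/10) = 0.7621
  Stage 3: F_3 = 10^(5.62/10) = 3.648, G_3 = 10^(−4.61/10) = 0.3459
  Stage 4: F_4 = 10^(7.47/10) = 5.585, G_4 = 10^(33.8/10) = 2399
Friis cascade:
  F = 1.648 + (1.312 − 1)/37.15 + (3.648 − 1)/28.31 + (5.585 − 1)/9.795 = 2.218
NF = 10 log₁₀(2.218) = 3.46 dB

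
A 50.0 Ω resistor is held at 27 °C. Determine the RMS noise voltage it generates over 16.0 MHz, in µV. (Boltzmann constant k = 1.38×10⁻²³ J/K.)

T = 27 °C + 273.15 = 300.15 K
V_n = √(4kTRB)
4kTRB = 4 × 1.38×10⁻²³ × 300.15 × 5.00×10¹ × 1.60×10⁷ = 1.33×10⁻¹¹ V²
V_n = √(1.33×10⁻¹¹) = 3.64×10⁻⁶ V = 3.64 µV

3.64 µV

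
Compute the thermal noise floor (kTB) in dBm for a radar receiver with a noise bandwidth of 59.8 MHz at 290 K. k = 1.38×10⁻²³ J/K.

−96.2 dBm

P_n = kTB = 1.38×10⁻²³ × 290 × 5.98×10⁷ = 2.39×10⁻¹³ W
In dBm: 10 log₁₀(2.39×10⁻¹³ / 10⁻³) = −96.2 dBm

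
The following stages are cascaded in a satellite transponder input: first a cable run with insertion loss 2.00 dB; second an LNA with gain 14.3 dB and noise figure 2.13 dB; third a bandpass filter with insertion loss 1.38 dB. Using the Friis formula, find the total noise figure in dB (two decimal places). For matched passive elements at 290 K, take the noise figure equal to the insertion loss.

Convert to linear (a loss of L dB is a gain of −L dB): F_i = 10^(NF_i/10), G_i = 10^(G_i,dB/10)
  Stage 1: F_1 = 10^(2.00/10) = 1.585, G_1 = 10^(−2.00/10) = 0.6310
  Stage 2: F_2 = 10^(2.13/10) = 1.633, G_2 = 10^(14.3/10) = 26.92
  Stage 3: F_3 = 10^(1.38/10) = 1.374, G_3 = 10^(−1.38/10) = 0.7278
Friis cascade:
  F = 1.585 + (1.633 − 1)/0.6310 + (1.374 − 1)/16.98 = 2.610
NF = 10 log₁₀(2.610) = 4.17 dB

4.17 dB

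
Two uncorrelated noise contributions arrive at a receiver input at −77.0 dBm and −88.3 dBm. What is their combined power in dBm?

−76.7 dBm

Convert to linear, add, convert back:
P₁ = 2.00×10⁻¹¹ W, P₂ = 1.48×10⁻¹² W
P_tot = 2.14×10⁻¹¹ W → 10 log₁₀(P_tot / 10⁻³) = −76.7 dBm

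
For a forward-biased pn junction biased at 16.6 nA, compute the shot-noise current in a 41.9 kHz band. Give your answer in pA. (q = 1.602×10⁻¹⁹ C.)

I_n = √(2qI·B)
2qI·B = 2 × 1.602×10⁻¹⁹ × 1.66×10⁻⁸ × 4.19×10⁴ = 2.23×10⁻²² A²
I_n = √(2.23×10⁻²²) = 1.49×10⁻¹¹ A = 14.9 pA

14.9 pA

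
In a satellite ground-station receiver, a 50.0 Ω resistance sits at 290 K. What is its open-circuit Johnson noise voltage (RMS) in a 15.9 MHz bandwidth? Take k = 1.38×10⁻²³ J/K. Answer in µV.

3.57 µV

V_n = √(4kTRB)
4kTRB = 4 × 1.38×10⁻²³ × 290 × 5.00×10¹ × 1.59×10⁷ = 1.27×10⁻¹¹ V²
V_n = √(1.27×10⁻¹¹) = 3.57×10⁻⁶ V = 3.57 µV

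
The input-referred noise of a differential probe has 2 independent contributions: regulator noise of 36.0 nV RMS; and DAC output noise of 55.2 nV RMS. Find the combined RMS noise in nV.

65.9 nV

Uncorrelated sources add in power (mean-square): V_tot = √(ΣV_i²)
V_tot = √[(3.60×10⁻⁸)² + (5.52×10⁻⁸)²] = 6.59×10⁻⁸ V = 65.9 nV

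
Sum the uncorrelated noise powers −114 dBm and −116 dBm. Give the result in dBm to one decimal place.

Convert to linear, add, convert back:
P₁ = 3.98×10⁻¹⁵ W, P₂ = 2.51×10⁻¹⁵ W
P_tot = 6.49×10⁻¹⁵ W → 10 log₁₀(P_tot / 10⁻³) = −111.9 dBm

−111.9 dBm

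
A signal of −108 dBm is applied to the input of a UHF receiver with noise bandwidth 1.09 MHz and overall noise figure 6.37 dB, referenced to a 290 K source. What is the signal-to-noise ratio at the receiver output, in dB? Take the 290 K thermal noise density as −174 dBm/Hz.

Noise floor: N = −174 + 10 log₁₀(B) + NF
10 log₁₀(1.09×10⁶) = 60.37 dB
N = −174 + 60.37 + 6.37 = −107.26 dBm
SNR = P_sig − N = −108 − (−107.26) = −0.74 dB → −0.7 dB

−0.7 dB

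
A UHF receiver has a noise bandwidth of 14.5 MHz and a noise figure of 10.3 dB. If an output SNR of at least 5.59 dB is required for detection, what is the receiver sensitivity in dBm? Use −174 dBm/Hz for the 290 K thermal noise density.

Sensitivity = −174 + 10 log₁₀(B) + NF + SNR_min
= −174 + 71.61 + 10.3 + 5.59
= −86.50 dBm → −86.5 dBm

−86.5 dBm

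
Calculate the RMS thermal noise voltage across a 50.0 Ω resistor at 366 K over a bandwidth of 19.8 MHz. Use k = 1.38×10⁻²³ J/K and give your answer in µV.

V_n = √(4kTRB)
4kTRB = 4 × 1.38×10⁻²³ × 366 × 5.00×10¹ × 1.98×10⁷ = 2.00×10⁻¹¹ V²
V_n = √(2.00×10⁻¹¹) = 4.47×10⁻⁶ V = 4.47 µV

4.47 µV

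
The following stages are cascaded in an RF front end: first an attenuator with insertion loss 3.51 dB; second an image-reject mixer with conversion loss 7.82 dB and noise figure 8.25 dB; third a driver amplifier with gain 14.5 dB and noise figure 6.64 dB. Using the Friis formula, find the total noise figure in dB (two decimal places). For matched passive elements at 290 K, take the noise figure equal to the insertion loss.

Convert to linear (a loss of L dB is a gain of −L dB): F_i = 10^(NF_i/10), G_i = 10^(G_i,dB/10)
  Stage 1: F_1 = 10^(3.51/10) = 2.244, G_1 = 10^(−3.51/10) = 0.4457
  Stage 2: F_2 = 10^(8.25/10) = 6.683, G_2 = 10^(−7.82/10) = 0.1652
  Stage 3: F_3 = 10^(6.64/10) = 4.613, G_3 = 10^(14.5/10) = 28.18
Friis cascade:
  F = 2.244 + (6.683 − 1)/0.4457 + (4.613 − 1)/0.07362 = 64.08
NF = 10 log₁₀(64.08) = 18.07 dB

18.07 dB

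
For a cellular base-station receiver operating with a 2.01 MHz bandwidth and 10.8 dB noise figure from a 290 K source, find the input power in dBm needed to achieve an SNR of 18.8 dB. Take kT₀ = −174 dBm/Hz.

Sensitivity = −174 + 10 log₁₀(B) + NF + SNR_min
= −174 + 63.03 + 10.8 + 18.8
= −81.37 dBm → −81.4 dBm

−81.4 dBm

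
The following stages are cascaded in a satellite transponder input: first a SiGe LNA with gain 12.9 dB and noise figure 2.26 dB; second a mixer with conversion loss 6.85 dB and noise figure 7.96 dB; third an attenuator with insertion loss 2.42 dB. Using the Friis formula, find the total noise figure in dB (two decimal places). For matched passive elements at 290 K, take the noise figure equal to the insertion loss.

Convert to linear (a loss of L dB is a gain of −L dB): F_i = 10^(NF_i/10), G_i = 10^(G_i,dB/10)
  Stage 1: F_1 = 10^(2.26/10) = 1.683, G_1 = 10^(12.9/10) = 19.50
  Stage 2: F_2 = 10^(7.96/10) = 6.252, G_2 = 10^(−6.85/10) = 0.2065
  Stage 3: F_3 = 10^(2.42/10) = 1.746, G_3 = 10^(−2.42/10) = 0.5728
Friis cascade:
  F = 1.683 + (6.252 − 1)/19.50 + (1.746 − 1)/4.027 = 2.137
NF = 10 log₁₀(2.137) = 3.30 dB

3.30 dB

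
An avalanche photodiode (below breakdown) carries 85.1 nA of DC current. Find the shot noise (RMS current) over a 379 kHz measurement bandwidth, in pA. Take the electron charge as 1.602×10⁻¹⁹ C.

I_n = √(2qI·B)
2qI·B = 2 × 1.602×10⁻¹⁹ × 8.51×10⁻⁸ × 3.79×10⁵ = 1.03×10⁻²⁰ A²
I_n = √(1.03×10⁻²⁰) = 1.02×10⁻¹⁰ A = 102 pA

102 pA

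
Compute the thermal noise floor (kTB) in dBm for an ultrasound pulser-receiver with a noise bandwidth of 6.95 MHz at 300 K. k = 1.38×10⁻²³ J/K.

−105.4 dBm

P_n = kTB = 1.38×10⁻²³ × 300 × 6.95×10⁶ = 2.88×10⁻¹⁴ W
In dBm: 10 log₁₀(2.88×10⁻¹⁴ / 10⁻³) = −105.4 dBm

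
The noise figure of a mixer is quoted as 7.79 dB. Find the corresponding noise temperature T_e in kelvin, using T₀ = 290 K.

1453 K

F = 10^(7.79/10) = 6.01174
T_e = (F − 1)·T₀ = (6.01174 − 1) × 290 = 1453 K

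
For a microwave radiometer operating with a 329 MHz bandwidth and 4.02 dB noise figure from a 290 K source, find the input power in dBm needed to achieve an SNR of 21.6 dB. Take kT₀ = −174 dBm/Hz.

Sensitivity = −174 + 10 log₁₀(B) + NF + SNR_min
= −174 + 85.17 + 4.02 + 21.6
= −63.21 dBm → −63.2 dBm

−63.2 dBm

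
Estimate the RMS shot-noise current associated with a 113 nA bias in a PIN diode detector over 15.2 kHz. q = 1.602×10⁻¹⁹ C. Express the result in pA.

23.5 pA

I_n = √(2qI·B)
2qI·B = 2 × 1.602×10⁻¹⁹ × 1.13×10⁻⁷ × 1.52×10⁴ = 5.50×10⁻²² A²
I_n = √(5.50×10⁻²²) = 2.35×10⁻¹¹ A = 23.5 pA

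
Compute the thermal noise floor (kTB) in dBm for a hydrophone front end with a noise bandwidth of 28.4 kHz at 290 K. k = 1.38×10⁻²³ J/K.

P_n = kTB = 1.38×10⁻²³ × 290 × 2.84×10⁴ = 1.14×10⁻¹⁶ W
In dBm: 10 log₁₀(1.14×10⁻¹⁶ / 10⁻³) = −129.4 dBm

−129.4 dBm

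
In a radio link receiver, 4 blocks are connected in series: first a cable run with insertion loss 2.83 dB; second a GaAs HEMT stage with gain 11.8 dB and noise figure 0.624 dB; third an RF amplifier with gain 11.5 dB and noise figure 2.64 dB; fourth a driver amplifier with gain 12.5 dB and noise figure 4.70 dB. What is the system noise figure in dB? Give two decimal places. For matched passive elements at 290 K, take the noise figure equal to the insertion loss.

3.69 dB

Convert to linear (a loss of L dB is a gain of −L dB): F_i = 10^(NF_i/10), G_i = 10^(G_i,dB/10)
  Stage 1: F_1 = 10^(2.83/10) = 1.919, G_1 = 10^(−2.83/10) = 0.5212
  Stage 2: F_2 = 10^(0.624/10) = 1.155, G_2 = 10^(11.8/10) = 15.14
  Stage 3: F_3 = 10^(2.64/10) = 1.837, G_3 = 10^(11.5/10) = 14.13
  Stage 4: F_4 = 10^(4.70/10) = 2.951, G_4 = 10^(12.5/10) = 17.78
Friis cascade:
  F = 1.919 + (1.155 − 1)/0.5212 + (1.837 − 1)/7.889 + (2.951 − 1)/111.4 = 2.339
NF = 10 log₁₀(2.339) = 3.69 dB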